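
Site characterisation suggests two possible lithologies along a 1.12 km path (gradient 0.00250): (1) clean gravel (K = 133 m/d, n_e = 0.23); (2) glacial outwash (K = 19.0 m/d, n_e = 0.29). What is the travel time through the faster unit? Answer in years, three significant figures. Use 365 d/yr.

2.12 years

Unit 1 (clean gravel): v = 133×0.0025/0.23 = 1.446 m/d, t = 1120/1.446 = 774.7 d
Unit 2 (glacial outwash): v = 19.0×0.0025/0.29 = 0.1638 m/d, t = 1120/0.1638 = 6838 d
Faster: 774.7 d / 365 = 2.12 yr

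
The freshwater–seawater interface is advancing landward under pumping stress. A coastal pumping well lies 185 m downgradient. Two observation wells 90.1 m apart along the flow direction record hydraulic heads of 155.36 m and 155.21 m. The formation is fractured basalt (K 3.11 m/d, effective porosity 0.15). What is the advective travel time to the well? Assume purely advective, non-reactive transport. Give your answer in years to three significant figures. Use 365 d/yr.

14.7 years

Hydraulic gradient i = (155.36 − 155.21) / 90.1 = 0.15 / 90.1 = 0.001665
Darcy flux q = K·i = 3.11 × 0.001665 = 0.005178 m/d
v_s = q/n_e = 0.005178/0.15 = 0.03452 m/d
t = L / v = 185 / 0.03452 = 5360 d
   = 5360 / 365 = 14.7 yr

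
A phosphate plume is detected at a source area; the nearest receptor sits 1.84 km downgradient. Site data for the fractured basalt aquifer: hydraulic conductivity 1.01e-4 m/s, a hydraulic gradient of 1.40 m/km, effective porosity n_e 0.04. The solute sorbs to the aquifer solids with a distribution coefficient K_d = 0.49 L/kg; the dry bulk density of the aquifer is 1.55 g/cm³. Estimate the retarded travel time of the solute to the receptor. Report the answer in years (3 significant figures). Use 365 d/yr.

330 years

K = 1.01e-4 m/s × 86400 s/d = 8.726 m/d
Specific discharge q = 8.726 × 0.0014 = 0.01222 m/d
v = Ki/n = 8.726·0.0014/0.04 = 0.3054 m/d
Retardation R = 1 + ρ_b·K_d/n = 1 + 1.55×0.49/0.04 = 19.99
Contaminant velocity v_c = v/R = 0.3054/19.99 = 0.01528 m/d
L = 1.84 km = 1840 m
t = L/v_c = 1840/0.01528 = 120400 d
   = 120400/365 = 330 yr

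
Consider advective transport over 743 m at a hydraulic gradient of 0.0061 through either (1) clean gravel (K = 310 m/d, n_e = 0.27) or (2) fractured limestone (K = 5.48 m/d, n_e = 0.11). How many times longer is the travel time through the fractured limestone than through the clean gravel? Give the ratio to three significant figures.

23.0

Unit 1 (clean gravel): v = 310×0.0061/0.27 = 7.004 m/d, t = 743/7.004 = 106.1 d
Unit 2 (fractured limestone): v = 5.48×0.0061/0.11 = 0.3039 m/d, t = 743/0.3039 = 2445 d
t(fractured limestone) / t(clean gravel) = 2445/106.1 = 23.0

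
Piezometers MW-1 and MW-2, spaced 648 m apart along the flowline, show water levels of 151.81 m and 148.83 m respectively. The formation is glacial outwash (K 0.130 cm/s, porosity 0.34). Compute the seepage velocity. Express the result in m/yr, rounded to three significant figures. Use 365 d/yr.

555 m/yr

Hydraulic gradient i = (151.81 − 148.83) / 648 = 2.98 / 648 = 0.004599
K = 0.130 cm/s × 864 = 112.3 m/d
q = Ki = 112.3 × 0.004599 = 0.5165 m/d
v = Ki/n = 112.3·0.004599/0.34 = 1.519 m/d
   = 1.519 × 365 = 555 m/yr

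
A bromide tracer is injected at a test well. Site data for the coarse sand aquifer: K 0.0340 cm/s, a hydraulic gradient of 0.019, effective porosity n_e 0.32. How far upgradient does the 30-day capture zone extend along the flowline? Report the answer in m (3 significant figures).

52.3 m

K = 0.0340 cm/s × 864 = 29.38 m/d
q = Ki = 29.38 × 0.019 = 0.5581 m/d
Seepage velocity v = q / n = 0.5581 / 0.32 = 1.744 m/d
L = v × T = 1.744 × 30 = 52.33 m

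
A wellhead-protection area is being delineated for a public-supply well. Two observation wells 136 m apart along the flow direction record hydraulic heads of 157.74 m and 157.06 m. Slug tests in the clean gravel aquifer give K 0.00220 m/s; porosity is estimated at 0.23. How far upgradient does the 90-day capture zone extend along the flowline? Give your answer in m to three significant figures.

Hydraulic gradient i = (157.74 − 157.06) / 136 = 0.68 / 136 = 0.005000
K = 0.00220 m/s × 86400 s/d = 190.1 m/d
Specific discharge q = 190.1 × 0.005000 = 0.9504 m/d
Average linear velocity = 0.9504 / 0.23 = 4.132 m/d
L = v × T = 4.132 × 90 = 371.9 m

372 m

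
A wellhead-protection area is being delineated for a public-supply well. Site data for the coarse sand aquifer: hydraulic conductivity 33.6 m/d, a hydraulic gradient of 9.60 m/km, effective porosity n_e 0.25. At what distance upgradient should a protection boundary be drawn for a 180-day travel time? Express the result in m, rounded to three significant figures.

232 m

Specific discharge q = 33.6 × 0.0096 = 0.3226 m/d
Seepage velocity v = q / n = 0.3226 / 0.25 = 1.290 m/d
L = v × T = 1.290 × 180 = 232.2 m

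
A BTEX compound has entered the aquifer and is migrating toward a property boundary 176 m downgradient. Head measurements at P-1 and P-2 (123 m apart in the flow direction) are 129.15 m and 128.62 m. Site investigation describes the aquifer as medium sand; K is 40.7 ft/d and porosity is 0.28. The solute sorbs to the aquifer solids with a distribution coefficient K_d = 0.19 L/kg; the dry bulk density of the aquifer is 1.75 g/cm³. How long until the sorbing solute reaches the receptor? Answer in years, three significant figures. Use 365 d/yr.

5.53 years

Hydraulic gradient i = (129.15 − 128.62) / 123 = 0.53 / 123 = 0.004309
K = 40.7 ft/d × 0.3048 = 12.41 m/d
q = Ki = 12.41 × 0.004309 = 0.05345 m/d
Seepage velocity v = q / n = 0.05345 / 0.28 = 0.1909 m/d
Retardation R = 1 + ρ_b·K_d/n = 1 + 1.75×0.19/0.28 = 2.188
Contaminant velocity v_c = v/R = 0.1909/2.188 = 0.08727 m/d
t = L/v_c = 176/0.08727 = 2017 d
   = 2017/365 = 5.53 yr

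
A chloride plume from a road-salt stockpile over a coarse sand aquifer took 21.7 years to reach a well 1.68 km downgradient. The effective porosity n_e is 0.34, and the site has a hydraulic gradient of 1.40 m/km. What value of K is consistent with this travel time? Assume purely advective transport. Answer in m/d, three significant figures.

t = 21.7 years = 7921 d
L = 1.68 km = 1680 m
v = L / t = 1680 / 7921 = 0.2121 m/d
K = v · n / i = 0.2121 × 0.34 / 0.0014 = 51.5 m/d

51.5 m/d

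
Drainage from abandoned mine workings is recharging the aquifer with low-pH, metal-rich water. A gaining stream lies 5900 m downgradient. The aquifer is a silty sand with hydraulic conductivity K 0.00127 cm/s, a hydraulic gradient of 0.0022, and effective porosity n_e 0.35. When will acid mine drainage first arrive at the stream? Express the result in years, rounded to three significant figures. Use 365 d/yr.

K = 0.00127 cm/s × 864 = 1.097 m/d
Darcy flux q = K·i = 1.097 × 0.0022 = 0.002414 m/d
Seepage velocity v = q / n = 0.002414 / 0.35 = 0.006897 m/d
t = L / v = 5900 / 0.006897 = 855400 d
   = 855400 / 365 = 2340 yr

2340 years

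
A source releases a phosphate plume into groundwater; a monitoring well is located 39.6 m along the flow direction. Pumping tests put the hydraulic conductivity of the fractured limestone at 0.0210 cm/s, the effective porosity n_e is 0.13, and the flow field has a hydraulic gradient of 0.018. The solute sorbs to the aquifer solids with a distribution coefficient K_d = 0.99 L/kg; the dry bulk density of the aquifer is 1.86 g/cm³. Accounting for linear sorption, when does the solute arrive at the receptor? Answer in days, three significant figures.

K = 0.0210 cm/s × 864 = 18.14 m/d
Specific discharge q = 18.14 × 0.018 = 0.3266 m/d
Seepage velocity v = q / n = 0.3266 / 0.13 = 2.512 m/d
Retardation R = 1 + ρ_b·K_d/n = 1 + 1.86×0.99/0.13 = 15.16
Contaminant velocity v_c = v/R = 2.512/15.16 = 0.1657 m/d
t = L/v_c = 39.6/0.1657 = 239.0 d

239 days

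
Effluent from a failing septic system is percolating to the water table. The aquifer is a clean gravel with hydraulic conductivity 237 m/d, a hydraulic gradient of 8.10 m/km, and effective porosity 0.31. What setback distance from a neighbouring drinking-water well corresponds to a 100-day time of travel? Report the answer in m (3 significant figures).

q = Ki = 237 × 0.0081 = 1.920 m/d
Average linear velocity = 1.920 / 0.31 = 6.193 m/d
L = v × T = 6.193 × 100 = 619.3 m

619 m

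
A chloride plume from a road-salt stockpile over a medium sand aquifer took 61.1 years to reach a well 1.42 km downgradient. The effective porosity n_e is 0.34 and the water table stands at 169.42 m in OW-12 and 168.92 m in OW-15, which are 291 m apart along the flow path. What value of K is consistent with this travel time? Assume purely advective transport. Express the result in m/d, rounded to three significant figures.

Hydraulic gradient i = (169.42 − 168.92) / 291 = 0.50 / 291 = 0.001718
t = 61.1 years = 22300 d
L = 1.42 km = 1420 m
v = L / t = 1420 / 22300 = 0.06367 m/d
K = v · n / i = 0.06367 × 0.34 / 0.001718 = 12.6 m/d

12.6 m/d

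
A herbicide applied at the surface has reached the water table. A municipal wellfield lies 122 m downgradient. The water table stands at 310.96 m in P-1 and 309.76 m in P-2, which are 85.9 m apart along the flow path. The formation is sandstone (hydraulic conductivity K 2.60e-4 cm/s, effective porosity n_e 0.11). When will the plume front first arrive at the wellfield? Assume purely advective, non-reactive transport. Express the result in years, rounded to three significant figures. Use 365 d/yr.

11.7 years

Hydraulic gradient i = (310.96 − 309.76) / 85.9 = 1.20 / 85.9 = 0.01397
K = 2.60e-4 cm/s × 864 = 0.2246 m/d
Darcy flux q = K·i = 0.2246 × 0.01397 = 0.003138 m/d
v = Ki/n = 0.2246·0.01397/0.11 = 0.02853 m/d
t = L / v = 122 / 0.02853 = 4276 d
   = 4276 / 365 = 11.7 yr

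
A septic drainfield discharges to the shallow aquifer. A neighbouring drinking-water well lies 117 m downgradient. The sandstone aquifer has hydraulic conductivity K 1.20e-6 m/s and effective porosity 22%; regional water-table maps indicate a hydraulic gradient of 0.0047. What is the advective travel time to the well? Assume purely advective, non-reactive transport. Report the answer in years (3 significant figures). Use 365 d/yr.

K = 1.20e-6 m/s × 86400 s/d = 0.1037 m/d
Specific discharge q = 0.1037 × 0.0047 = 4.873e-4 m/d
v_s = q/n_e = 4.873e-4/0.22 = 0.002215 m/d
t = L / v = 117 / 0.002215 = 52820 d
   = 52820 / 365 = 145 yr

145 years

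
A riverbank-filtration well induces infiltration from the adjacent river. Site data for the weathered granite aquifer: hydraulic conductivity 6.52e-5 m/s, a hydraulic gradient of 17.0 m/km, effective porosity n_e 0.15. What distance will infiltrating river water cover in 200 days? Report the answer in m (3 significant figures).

128 m

K = 6.52e-5 m/s × 86400 s/d = 5.633 m/d
Specific discharge q = 5.633 × 0.017 = 0.09577 m/d
v = Ki/n = 5.633·0.017/0.15 = 0.6384 m/d
L = v × T = 0.6384 × 200 = 127.7 m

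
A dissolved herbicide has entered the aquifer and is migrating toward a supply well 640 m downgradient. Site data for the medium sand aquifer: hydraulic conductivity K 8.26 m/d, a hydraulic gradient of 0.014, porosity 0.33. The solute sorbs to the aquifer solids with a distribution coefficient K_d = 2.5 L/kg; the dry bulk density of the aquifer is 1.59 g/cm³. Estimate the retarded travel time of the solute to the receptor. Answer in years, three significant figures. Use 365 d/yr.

Specific discharge q = 8.26 × 0.014 = 0.1156 m/d
v = Ki/n = 8.26·0.014/0.33 = 0.3504 m/d
Retardation R = 1 + ρ_b·K_d/n = 1 + 1.59×2.5/0.33 = 13.05
Contaminant velocity v_c = v/R = 0.3504/13.05 = 0.02686 m/d
t = L/v_c = 640/0.02686 = 23830 d
   = 23830/365 = 65.3 yr

65.3 years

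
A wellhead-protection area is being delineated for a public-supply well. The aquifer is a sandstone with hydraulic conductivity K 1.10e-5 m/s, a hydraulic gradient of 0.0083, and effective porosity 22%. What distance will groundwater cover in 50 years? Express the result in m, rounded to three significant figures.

654 m

K = 1.10e-5 m/s × 86400 s/d = 0.9504 m/d
q = Ki = 0.9504 × 0.0083 = 0.007888 m/d
Average linear velocity = 0.007888 / 0.22 = 0.03586 m/d
T = 50 yr × 365 = 18250 d
L = v × T = 0.03586 × 18250 = 654.4 m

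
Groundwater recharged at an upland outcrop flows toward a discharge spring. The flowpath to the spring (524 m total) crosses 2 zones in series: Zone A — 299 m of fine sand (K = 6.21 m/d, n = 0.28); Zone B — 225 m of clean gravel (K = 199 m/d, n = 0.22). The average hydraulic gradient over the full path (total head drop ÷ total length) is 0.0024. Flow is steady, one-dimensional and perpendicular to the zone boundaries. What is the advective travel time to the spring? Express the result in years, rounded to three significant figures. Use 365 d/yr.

Steady 1-D flow in series ⇒ the Darcy flux q is identical in every zone and the zone head losses add (resistances L/K in series).
Σ(L/K) = 299/6.21 + 225/199 = 48.15 + 1.131 = 49.28 d
K_eq = L_total / Σ(L/K) = 524 / 49.28 = 10.63 m/d
q = K_eq · i = 10.63 × 0.0024 = 0.02552 m/d (same in every zone)
Zone A: v = q/n = 0.02552/0.28 = 0.09114 m/d → t_A = 299/0.09114 = 3281 d
Zone B: v = q/n = 0.02552/0.22 = 0.1160 m/d → t_B = 225/0.1160 = 1940 d
Total t = 3281 + 1940 = 5220 d
   = 5220 / 365 = 14.3 yr

14.3 years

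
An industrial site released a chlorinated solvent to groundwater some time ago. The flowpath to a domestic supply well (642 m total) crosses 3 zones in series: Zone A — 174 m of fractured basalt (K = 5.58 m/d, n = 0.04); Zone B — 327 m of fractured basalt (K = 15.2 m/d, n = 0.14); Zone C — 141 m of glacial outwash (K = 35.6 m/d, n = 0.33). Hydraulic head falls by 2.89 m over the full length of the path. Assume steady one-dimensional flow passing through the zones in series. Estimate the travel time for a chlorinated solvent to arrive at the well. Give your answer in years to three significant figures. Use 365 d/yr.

Steady 1-D flow in series ⇒ the Darcy flux q is identical in every zone and the zone head losses add (resistances L/K in series).
Σ(L/K) = 174/5.58 + 327/15.2 + 141/35.6 = 31.18 + 21.51 + 3.961 = 56.66 d
q = ΔH / Σ(L/K) = 2.89 / 56.66 = 0.05101 m/d (same in every zone)
Zone A: v = q/n = 0.05101/0.04 = 1.275 m/d → t_A = 174/1.275 = 136.4 d
Zone B: v = q/n = 0.05101/0.14 = 0.3644 m/d → t_B = 327/0.3644 = 897.5 d
Zone C: v = q/n = 0.05101/0.33 = 0.1546 m/d → t_C = 141/0.1546 = 912.2 d
Total t = 136.4 + 897.5 + 912.2 = 1946 d
   = 1946 / 365 = 5.33 yr

5.33 years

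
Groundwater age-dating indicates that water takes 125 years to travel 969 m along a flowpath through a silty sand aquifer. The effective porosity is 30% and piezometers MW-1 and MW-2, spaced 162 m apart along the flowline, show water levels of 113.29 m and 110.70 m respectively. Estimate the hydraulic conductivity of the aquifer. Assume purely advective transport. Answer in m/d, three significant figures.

Hydraulic gradient i = (113.29 − 110.70) / 162 = 2.59 / 162 = 0.01599
t = 125 years = 45630 d
v = L / t = 969 / 45630 = 0.02124 m/d
K = v · n / i = 0.02124 × 0.30 / 0.01599 = 0.399 m/d

0.399 m/d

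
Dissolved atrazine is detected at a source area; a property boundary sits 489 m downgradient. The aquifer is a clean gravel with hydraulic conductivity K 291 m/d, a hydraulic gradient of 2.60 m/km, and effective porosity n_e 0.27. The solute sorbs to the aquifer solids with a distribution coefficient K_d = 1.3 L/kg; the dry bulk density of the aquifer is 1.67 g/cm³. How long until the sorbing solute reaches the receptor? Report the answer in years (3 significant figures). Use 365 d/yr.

4.32 years

q = Ki = 291 × 0.0026 = 0.7566 m/d
Seepage velocity v = q / n = 0.7566 / 0.27 = 2.802 m/d
Retardation R = 1 + ρ_b·K_d/n = 1 + 1.67×1.3/0.27 = 9.041
Contaminant velocity v_c = v/R = 2.802/9.041 = 0.3100 m/d
t = L/v_c = 489/0.3100 = 1578 d
   = 1578/365 = 4.32 yr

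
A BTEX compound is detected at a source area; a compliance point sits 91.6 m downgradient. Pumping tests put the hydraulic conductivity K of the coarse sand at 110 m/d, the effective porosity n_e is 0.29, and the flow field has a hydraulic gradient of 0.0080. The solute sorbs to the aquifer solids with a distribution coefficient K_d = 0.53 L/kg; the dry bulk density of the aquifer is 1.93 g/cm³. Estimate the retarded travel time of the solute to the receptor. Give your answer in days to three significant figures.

137 days

Specific discharge q = 110 × 0.0080 = 0.8800 m/d
v_s = q/n_e = 0.8800/0.29 = 3.034 m/d
Retardation R = 1 + ρ_b·K_d/n = 1 + 1.93×0.53/0.29 = 4.527
Contaminant velocity v_c = v/R = 3.034/4.527 = 0.6703 m/d
t = L/v_c = 91.6/0.6703 = 136.7 d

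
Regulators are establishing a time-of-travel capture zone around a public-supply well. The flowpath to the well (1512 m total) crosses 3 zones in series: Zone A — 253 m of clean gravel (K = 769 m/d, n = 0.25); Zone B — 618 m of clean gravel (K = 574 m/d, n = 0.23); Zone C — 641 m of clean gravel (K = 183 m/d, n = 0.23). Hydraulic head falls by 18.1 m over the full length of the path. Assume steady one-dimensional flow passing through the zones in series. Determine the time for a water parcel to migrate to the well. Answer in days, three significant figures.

95.7 days

Continuity: the same q passes through each zone, so ΔH = q·Σ(L_j/K_j) — the zones act as resistances in series.
Σ(L/K) = 253/769 + 618/574 + 641/183 = 0.3290 + 1.077 + 3.503 = 4.908 d
q = ΔH / Σ(L/K) = 18.1 / 4.908 = 3.688 m/d (same in every zone)
Zone A: v = q/n = 3.688/0.25 = 14.75 m/d → t_A = 253/14.75 = 17.15 d
Zone B: v = q/n = 3.688/0.23 = 16.03 m/d → t_B = 618/16.03 = 38.55 d
Zone C: v = q/n = 3.688/0.23 = 16.03 m/d → t_C = 641/16.03 = 39.98 d
Total t = 17.15 + 38.55 + 39.98 = 95.68 d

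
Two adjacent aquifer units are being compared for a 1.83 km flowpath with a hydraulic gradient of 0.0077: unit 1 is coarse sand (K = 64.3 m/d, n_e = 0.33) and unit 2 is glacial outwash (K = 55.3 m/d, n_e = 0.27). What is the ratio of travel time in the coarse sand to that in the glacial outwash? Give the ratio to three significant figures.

1.05

Unit 1 (coarse sand): v = 64.3×0.0077/0.33 = 1.500 m/d, t = 1830/1.500 = 1220 d
Unit 2 (glacial outwash): v = 55.3×0.0077/0.27 = 1.577 m/d, t = 1830/1.577 = 1160 d
t(coarse sand) / t(glacial outwash) = 1220/1160 = 1.05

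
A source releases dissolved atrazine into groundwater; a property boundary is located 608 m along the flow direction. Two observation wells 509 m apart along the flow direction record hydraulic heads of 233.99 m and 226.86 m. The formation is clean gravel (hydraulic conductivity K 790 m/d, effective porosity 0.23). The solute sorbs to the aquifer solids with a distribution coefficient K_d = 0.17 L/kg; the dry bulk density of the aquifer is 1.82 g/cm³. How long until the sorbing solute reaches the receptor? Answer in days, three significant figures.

Hydraulic gradient i = (233.99 − 226.86) / 509 = 7.13 / 509 = 0.01401
q = Ki = 790 × 0.01401 = 11.07 m/d
v = Ki/n = 790·0.01401/0.23 = 48.11 m/d
Retardation R = 1 + ρ_b·K_d/n = 1 + 1.82×0.17/0.23 = 2.345
Contaminant velocity v_c = v/R = 48.11/2.345 = 20.52 m/d
t = L/v_c = 608/20.52 = 29.64 d

29.6 days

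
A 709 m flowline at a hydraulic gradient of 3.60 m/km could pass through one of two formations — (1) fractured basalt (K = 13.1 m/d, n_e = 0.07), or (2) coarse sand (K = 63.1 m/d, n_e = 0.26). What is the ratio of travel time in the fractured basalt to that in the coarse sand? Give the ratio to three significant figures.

1.30

Unit 1 (fractured basalt): v = 13.1×0.0036/0.07 = 0.6737 m/d, t = 709/0.6737 = 1052 d
Unit 2 (coarse sand): v = 63.1×0.0036/0.26 = 0.8737 m/d, t = 709/0.8737 = 811.5 d
t(fractured basalt) / t(coarse sand) = 1052/811.5 = 1.30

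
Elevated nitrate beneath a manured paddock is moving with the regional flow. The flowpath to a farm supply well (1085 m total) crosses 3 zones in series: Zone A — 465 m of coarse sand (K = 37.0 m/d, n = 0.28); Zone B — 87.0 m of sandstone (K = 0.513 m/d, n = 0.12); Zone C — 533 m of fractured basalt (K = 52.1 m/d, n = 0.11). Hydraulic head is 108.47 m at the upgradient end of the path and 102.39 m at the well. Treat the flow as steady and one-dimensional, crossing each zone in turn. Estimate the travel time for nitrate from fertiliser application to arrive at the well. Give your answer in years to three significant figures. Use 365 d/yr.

Total head drop ΔH = 108.47 − 102.39 = 6.08 m
Steady 1-D flow in series ⇒ the Darcy flux q is identical in every zone and the zone head losses add (resistances L/K in series).
Σ(L/K) = 465/37.0 + 87.0/0.513 + 533/52.1 = 12.57 + 169.6 + 10.23 = 192.4 d
q = ΔH / Σ(L/K) = 6.08 / 192.4 = 0.03160 m/d (same in every zone)
Zone A: v = q/n = 0.03160/0.28 = 0.1129 m/d → t_A = 465/0.1129 = 4120 d
Zone B: v = q/n = 0.03160/0.12 = 0.2634 m/d → t_B = 87.0/0.2634 = 330.4 d
Zone C: v = q/n = 0.03160/0.11 = 0.2873 m/d → t_C = 533/0.2873 = 1855 d
Total t = 4120 + 330.4 + 1855 = 6305 d
   = 6305 / 365 = 17.3 yr

17.3 years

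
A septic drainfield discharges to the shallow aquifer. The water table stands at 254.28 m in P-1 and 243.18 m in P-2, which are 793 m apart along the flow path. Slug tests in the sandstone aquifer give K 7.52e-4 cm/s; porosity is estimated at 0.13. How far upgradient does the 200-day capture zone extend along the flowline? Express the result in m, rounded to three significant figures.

14.0 m

Hydraulic gradient i = (254.28 − 243.18) / 793 = 11.10 / 793 = 0.01400
K = 7.52e-4 cm/s × 864 = 0.6497 m/d
q = Ki = 0.6497 × 0.01400 = 0.009095 m/d
v_s = q/n_e = 0.009095/0.13 = 0.06996 m/d
L = v × T = 0.06996 × 200 = 13.99 m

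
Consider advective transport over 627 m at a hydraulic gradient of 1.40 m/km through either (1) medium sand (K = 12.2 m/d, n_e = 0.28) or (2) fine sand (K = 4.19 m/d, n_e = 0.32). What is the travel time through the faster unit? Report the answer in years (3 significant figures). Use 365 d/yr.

Unit 1 (medium sand): v = 12.2×0.0014/0.28 = 0.06100 m/d, t = 627/0.06100 = 10280 d
Unit 2 (fine sand): v = 4.19×0.0014/0.32 = 0.01833 m/d, t = 627/0.01833 = 34200 d
Faster: 10280 d / 365 = 28.2 yr

28.2 years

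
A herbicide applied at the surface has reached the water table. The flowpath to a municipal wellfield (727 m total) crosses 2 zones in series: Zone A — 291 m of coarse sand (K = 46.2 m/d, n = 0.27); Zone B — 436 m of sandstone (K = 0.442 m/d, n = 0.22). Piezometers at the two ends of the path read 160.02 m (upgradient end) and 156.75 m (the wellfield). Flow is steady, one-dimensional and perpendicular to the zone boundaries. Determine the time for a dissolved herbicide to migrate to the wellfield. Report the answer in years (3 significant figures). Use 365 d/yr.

Total head drop ΔH = 160.02 − 156.75 = 3.27 m
Steady 1-D flow in series ⇒ the Darcy flux q is identical in every zone and the zone head losses add (resistances L/K in series).
Σ(L/K) = 291/46.2 + 436/0.442 = 6.299 + 986.4 = 992.7 d
q = ΔH / Σ(L/K) = 3.27 / 992.7 = 0.003294 m/d (same in every zone)
Zone A: v = q/n = 0.003294/0.27 = 0.01220 m/d → t_A = 291/0.01220 = 23850 d
Zone B: v = q/n = 0.003294/0.22 = 0.01497 m/d → t_B = 436/0.01497 = 29120 d
Total t = 23850 + 29120 = 52970 d
   = 52970 / 365 = 145 yr

145 years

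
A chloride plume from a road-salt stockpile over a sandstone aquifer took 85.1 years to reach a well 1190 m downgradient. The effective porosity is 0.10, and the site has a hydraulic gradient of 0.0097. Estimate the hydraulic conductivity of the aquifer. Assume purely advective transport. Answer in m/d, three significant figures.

0.395 m/d

t = 85.1 years = 31060 d
v = L / t = 1190 / 31060 = 0.03831 m/d
K = v · n / i = 0.03831 × 0.10 / 0.0097 = 0.395 m/d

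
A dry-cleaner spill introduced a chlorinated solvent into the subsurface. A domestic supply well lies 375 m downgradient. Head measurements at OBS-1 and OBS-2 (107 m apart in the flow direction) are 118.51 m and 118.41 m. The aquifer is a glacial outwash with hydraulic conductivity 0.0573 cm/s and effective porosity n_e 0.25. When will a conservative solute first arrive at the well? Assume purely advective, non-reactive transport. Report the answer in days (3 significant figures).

2030 days

Hydraulic gradient i = (118.51 − 118.41) / 107 = 0.10 / 107 = 9.346e-4
K = 0.0573 cm/s × 864 = 49.51 m/d
Darcy flux q = K·i = 49.51 × 9.346e-4 = 0.04627 m/d
v_s = q/n_e = 0.04627/0.25 = 0.1851 m/d
t = L / v = 375 / 0.1851 = 2026 d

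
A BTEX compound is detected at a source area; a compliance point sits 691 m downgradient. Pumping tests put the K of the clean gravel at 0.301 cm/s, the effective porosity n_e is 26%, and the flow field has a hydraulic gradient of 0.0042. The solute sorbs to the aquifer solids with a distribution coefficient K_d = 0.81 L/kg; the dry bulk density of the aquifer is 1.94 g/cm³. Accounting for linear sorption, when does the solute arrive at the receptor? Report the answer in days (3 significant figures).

K = 0.301 cm/s × 864 = 260.1 m/d
Specific discharge q = 260.1 × 0.0042 = 1.092 m/d
v = Ki/n = 260.1·0.0042/0.26 = 4.201 m/d
Retardation R = 1 + ρ_b·K_d/n = 1 + 1.94×0.81/0.26 = 7.044
Contaminant velocity v_c = v/R = 4.201/7.044 = 0.5964 m/d
t = L/v_c = 691/0.5964 = 1159 d

1160 days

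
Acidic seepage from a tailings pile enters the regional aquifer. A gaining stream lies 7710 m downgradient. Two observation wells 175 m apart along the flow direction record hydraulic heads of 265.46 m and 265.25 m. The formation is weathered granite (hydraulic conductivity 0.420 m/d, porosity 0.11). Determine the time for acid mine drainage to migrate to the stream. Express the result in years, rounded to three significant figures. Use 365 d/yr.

Hydraulic gradient i = (265.46 − 265.25) / 175 = 0.21 / 175 = 0.001200
q = Ki = 0.420 × 0.001200 = 5.040e-4 m/d
v = Ki/n = 0.420·0.001200/0.11 = 0.004582 m/d
t = L / v = 7710 / 0.004582 = 1.683e6 d
   = 1.683e6 / 365 = 4610 yr

4610 years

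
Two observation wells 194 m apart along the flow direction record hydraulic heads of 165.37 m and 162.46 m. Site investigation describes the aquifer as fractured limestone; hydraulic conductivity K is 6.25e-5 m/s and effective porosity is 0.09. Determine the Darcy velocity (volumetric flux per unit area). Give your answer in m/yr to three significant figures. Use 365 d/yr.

Hydraulic gradient i = (165.37 − 162.46) / 194 = 2.91 / 194 = 0.01500
K = 6.25e-5 m/s × 86400 s/d = 5.400 m/d
Darcy flux q = K·i = 5.400 × 0.01500 = 0.08100 m/d
   = 0.08100 × 365 = 29.6 m/yr

29.6 m/yr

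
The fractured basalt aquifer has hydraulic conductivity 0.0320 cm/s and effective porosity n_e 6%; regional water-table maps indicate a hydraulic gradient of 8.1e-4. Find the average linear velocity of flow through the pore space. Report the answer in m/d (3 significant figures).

K = 0.0320 cm/s × 864 = 27.65 m/d
Specific discharge q = 27.65 × 8.1e-4 = 0.02239 m/d
v = Ki/n = 27.65·8.1e-4/0.06 = 0.3732 m/d

0.373 m/d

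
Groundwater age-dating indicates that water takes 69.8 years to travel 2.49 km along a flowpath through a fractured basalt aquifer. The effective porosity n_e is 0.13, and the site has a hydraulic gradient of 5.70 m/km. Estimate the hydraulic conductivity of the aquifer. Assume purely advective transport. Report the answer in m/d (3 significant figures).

t = 69.8 years = 25480 d
L = 2.49 km = 2490 m
v = L / t = 2490 / 25480 = 0.09774 m/d
K = v · n / i = 0.09774 × 0.13 / 0.0057 = 2.23 m/d

2.23 m/d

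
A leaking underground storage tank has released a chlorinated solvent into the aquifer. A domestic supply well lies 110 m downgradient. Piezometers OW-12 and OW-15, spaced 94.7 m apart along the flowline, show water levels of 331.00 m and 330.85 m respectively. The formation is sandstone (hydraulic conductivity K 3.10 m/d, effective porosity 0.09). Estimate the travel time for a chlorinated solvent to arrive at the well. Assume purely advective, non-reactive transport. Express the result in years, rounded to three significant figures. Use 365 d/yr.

5.52 years

Hydraulic gradient i = (331.00 − 330.85) / 94.7 = 0.15 / 94.7 = 0.001584
Specific discharge q = 3.10 × 0.001584 = 0.004910 m/d
Average linear velocity = 0.004910 / 0.09 = 0.05456 m/d
t = L / v = 110 / 0.05456 = 2016 d
   = 2016 / 365 = 5.52 yr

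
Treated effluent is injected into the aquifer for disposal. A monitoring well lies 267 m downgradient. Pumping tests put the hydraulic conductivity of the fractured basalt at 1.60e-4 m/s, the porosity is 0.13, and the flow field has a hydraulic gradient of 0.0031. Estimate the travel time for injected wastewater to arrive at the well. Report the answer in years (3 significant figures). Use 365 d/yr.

2.22 years

K = 1.60e-4 m/s × 86400 s/d = 13.82 m/d
Darcy flux q = K·i = 13.82 × 0.0031 = 0.04285 m/d
Seepage velocity v = q / n = 0.04285 / 0.13 = 0.3296 m/d
t = L / v = 267 / 0.3296 = 810.0 d
   = 810.0 / 365 = 2.22 yr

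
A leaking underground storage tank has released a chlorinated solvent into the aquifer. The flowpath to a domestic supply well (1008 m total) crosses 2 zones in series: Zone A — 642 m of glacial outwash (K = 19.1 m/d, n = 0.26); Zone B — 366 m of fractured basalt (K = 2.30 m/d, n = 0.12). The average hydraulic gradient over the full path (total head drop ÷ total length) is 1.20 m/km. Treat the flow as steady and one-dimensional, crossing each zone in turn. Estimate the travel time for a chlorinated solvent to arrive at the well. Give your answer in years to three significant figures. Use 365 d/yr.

Continuity: the same q passes through each zone, so ΔH = q·Σ(L_j/K_j) — the zones act as resistances in series.
Σ(L/K) = 642/19.1 + 366/2.30 = 33.61 + 159.1 = 192.7 d
K_eq = L_total / Σ(L/K) = 1008 / 192.7 = 5.230 m/d
q = K_eq · i = 5.230 × 0.0012 = 0.006276 m/d (same in every zone)
Zone A: v = q/n = 0.006276/0.26 = 0.02414 m/d → t_A = 642/0.02414 = 26600 d
Zone B: v = q/n = 0.006276/0.12 = 0.05230 m/d → t_B = 366/0.05230 = 6998 d
Total t = 26600 + 6998 = 33600 d
   = 33600 / 365 = 92.0 yr

92.0 years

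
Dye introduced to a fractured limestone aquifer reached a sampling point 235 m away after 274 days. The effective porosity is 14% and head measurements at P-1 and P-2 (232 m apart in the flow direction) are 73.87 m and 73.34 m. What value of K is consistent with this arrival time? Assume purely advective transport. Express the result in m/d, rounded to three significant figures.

Hydraulic gradient i = (73.87 − 73.34) / 232 = 0.53 / 232 = 0.002284
v = L / t = 235 / 274 = 0.8577 m/d
K = v · n / i = 0.8577 × 0.14 / 0.002284 = 52.6 m/d

52.6 m/d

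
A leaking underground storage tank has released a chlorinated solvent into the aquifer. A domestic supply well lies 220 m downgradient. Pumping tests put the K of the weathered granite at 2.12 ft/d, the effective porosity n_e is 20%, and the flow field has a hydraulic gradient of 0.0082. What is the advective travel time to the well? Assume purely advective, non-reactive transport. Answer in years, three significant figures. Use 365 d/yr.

22.8 years

K = 2.12 ft/d × 0.3048 = 0.6462 m/d
q = Ki = 0.6462 × 0.0082 = 0.005299 m/d
v = Ki/n = 0.6462·0.0082/0.20 = 0.02649 m/d
t = L / v = 220 / 0.02649 = 8304 d
   = 8304 / 365 = 22.8 yr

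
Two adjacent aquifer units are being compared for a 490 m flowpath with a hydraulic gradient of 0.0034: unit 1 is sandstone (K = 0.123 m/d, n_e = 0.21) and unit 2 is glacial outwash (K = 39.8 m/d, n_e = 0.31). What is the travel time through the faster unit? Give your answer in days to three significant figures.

Unit 1 (sandstone): v = 0.123×0.0034/0.21 = 0.001991 m/d, t = 490/0.001991 = 246100 d
Unit 2 (glacial outwash): v = 39.8×0.0034/0.31 = 0.4365 m/d, t = 490/0.4365 = 1123 d
Faster unit: t = 1120 d

1120 days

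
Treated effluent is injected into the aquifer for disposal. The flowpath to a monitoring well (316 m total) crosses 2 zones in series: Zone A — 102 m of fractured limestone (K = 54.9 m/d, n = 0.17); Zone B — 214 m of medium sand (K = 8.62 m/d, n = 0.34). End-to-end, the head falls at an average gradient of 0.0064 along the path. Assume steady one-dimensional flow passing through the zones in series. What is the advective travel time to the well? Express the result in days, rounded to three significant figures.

1190 days

Steady 1-D flow in series ⇒ the Darcy flux q is identical in every zone and the zone head losses add (resistances L/K in series).
Σ(L/K) = 102/54.9 + 214/8.62 = 1.858 + 24.83 = 26.68 d
K_eq = L_total / Σ(L/K) = 316 / 26.68 = 11.84 m/d
q = K_eq · i = 11.84 × 0.0064 = 0.07579 m/d (same in every zone)
Zone A: v = q/n = 0.07579/0.17 = 0.4458 m/d → t_A = 102/0.4458 = 228.8 d
Zone B: v = q/n = 0.07579/0.34 = 0.2229 m/d → t_B = 214/0.2229 = 960.0 d
Total t = 228.8 + 960.0 = 1189 d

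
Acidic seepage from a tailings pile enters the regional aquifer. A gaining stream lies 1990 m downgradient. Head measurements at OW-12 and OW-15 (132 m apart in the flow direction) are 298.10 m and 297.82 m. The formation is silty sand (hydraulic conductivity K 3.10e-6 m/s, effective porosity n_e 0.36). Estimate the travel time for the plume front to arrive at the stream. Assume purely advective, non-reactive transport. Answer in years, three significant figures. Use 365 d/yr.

Hydraulic gradient i = (298.10 − 297.82) / 132 = 0.28 / 132 = 0.002121
K = 3.10e-6 m/s × 86400 s/d = 0.2678 m/d
Specific discharge q = 0.2678 × 0.002121 = 5.681e-4 m/d
v_s = q/n_e = 5.681e-4/0.36 = 0.001578 m/d
t = L / v = 1990 / 0.001578 = 1.261e6 d
   = 1.261e6 / 365 = 3450 yr

3450 years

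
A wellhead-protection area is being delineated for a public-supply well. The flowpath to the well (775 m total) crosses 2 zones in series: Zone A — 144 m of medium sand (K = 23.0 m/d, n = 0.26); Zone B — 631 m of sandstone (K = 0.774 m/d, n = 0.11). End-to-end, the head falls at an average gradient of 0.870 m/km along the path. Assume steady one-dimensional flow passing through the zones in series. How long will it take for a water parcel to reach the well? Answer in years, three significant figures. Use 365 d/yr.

Steady 1-D flow in series ⇒ the Darcy flux q is identical in every zone and the zone head losses add (resistances L/K in series).
Σ(L/K) = 144/23.0 + 631/0.774 = 6.261 + 815.2 = 821.5 d
K_eq = L_total / Σ(L/K) = 775 / 821.5 = 0.9434 m/d
q = K_eq · i = 0.9434 × 8.7e-4 = 8.207e-4 m/d (same in every zone)
Zone A: v = q/n = 8.207e-4/0.26 = 0.003157 m/d → t_A = 144/0.003157 = 45620 d
Zone B: v = q/n = 8.207e-4/0.11 = 0.007461 m/d → t_B = 631/0.007461 = 84570 d
Total t = 45620 + 84570 = 130200 d
   = 130200 / 365 = 357 yr

357 years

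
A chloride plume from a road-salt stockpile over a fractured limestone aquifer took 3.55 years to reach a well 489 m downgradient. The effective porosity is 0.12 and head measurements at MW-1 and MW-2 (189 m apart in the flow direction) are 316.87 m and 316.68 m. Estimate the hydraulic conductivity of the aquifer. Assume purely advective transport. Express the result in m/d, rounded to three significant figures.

45.0 m/d

Hydraulic gradient i = (316.87 − 316.68) / 189 = 0.19 / 189 = 0.001005
t = 3.55 years = 1296 d
v = L / t = 489 / 1296 = 0.3774 m/d
K = v · n / i = 0.3774 × 0.12 / 0.001005 = 45.0 m/d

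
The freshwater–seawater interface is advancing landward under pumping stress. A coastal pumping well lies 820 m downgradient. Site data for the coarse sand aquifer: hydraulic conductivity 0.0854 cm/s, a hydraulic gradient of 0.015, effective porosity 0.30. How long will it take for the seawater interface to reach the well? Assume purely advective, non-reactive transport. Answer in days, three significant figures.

K = 0.0854 cm/s × 864 = 73.79 m/d
Darcy flux q = K·i = 73.79 × 0.015 = 1.107 m/d
v_s = q/n_e = 1.107/0.30 = 3.689 m/d
t = L / v = 820 / 3.689 = 222.3 d

222 days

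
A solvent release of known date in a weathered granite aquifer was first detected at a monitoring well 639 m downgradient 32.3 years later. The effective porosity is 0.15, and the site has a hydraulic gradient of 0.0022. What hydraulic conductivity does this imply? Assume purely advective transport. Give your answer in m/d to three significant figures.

3.70 m/d

t = 32.3 years = 11790 d
v = L / t = 639 / 11790 = 0.05420 m/d
K = v · n / i = 0.05420 × 0.15 / 0.0022 = 3.70 m/d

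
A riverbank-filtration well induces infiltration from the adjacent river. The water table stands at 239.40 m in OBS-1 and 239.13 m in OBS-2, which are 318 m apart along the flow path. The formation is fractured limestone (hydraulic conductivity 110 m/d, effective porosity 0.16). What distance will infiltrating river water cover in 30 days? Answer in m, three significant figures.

17.5 m

Hydraulic gradient i = (239.40 − 239.13) / 318 = 0.27 / 318 = 8.491e-4
Darcy flux q = K·i = 110 × 8.491e-4 = 0.09340 m/d
Seepage velocity v = q / n = 0.09340 / 0.16 = 0.5837 m/d
L = v × T = 0.5837 × 30 = 17.51 m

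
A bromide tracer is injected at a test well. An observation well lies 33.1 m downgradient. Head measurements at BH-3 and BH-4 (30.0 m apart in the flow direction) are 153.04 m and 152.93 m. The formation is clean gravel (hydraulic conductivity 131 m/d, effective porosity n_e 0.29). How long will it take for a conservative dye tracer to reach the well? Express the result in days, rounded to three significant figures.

Hydraulic gradient i = (153.04 − 152.93) / 30.0 = 0.11 / 30.0 = 0.003667
q = Ki = 131 × 0.003667 = 0.4803 m/d
Seepage velocity v = q / n = 0.4803 / 0.29 = 1.656 m/d
t = L / v = 33.1 / 1.656 = 19.98 d

20.0 days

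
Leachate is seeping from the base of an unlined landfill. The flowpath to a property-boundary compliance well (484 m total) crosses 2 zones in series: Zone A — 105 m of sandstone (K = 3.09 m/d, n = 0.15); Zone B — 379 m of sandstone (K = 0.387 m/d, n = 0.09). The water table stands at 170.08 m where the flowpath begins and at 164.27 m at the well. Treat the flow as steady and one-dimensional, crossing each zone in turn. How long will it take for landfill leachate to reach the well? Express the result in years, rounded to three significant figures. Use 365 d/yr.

Total head drop ΔH = 170.08 − 164.27 = 5.81 m
Continuity: the same q passes through each zone, so ΔH = q·Σ(L_j/K_j) — the zones act as resistances in series.
Σ(L/K) = 105/3.09 + 379/0.387 = 33.98 + 979.3 = 1013 d
q = ΔH / Σ(L/K) = 5.81 / 1013 = 0.005734 m/d (same in every zone)
Zone A: v = q/n = 0.005734/0.15 = 0.03822 m/d → t_A = 105/0.03822 = 2747 d
Zone B: v = q/n = 0.005734/0.09 = 0.06371 m/d → t_B = 379/0.06371 = 5949 d
Total t = 2747 + 5949 = 8696 d
   = 8696 / 365 = 23.8 yr

23.8 years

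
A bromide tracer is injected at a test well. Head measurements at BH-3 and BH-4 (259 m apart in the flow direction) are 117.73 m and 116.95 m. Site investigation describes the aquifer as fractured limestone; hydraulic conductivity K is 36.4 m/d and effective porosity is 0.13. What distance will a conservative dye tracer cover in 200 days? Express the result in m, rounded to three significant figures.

Hydraulic gradient i = (117.73 − 116.95) / 259 = 0.78 / 259 = 0.003012
Specific discharge q = 36.4 × 0.003012 = 0.1096 m/d
Average linear velocity = 0.1096 / 0.13 = 0.8432 m/d
L = v × T = 0.8432 × 200 = 168.6 m

169 m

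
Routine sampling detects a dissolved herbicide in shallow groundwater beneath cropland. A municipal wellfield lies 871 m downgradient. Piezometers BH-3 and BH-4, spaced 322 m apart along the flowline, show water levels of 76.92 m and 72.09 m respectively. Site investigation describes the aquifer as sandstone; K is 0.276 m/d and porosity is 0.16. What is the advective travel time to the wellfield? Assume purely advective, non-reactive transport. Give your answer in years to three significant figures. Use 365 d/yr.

Hydraulic gradient i = (76.92 − 72.09) / 322 = 4.83 / 322 = 0.01500
q = Ki = 0.276 × 0.01500 = 0.004140 m/d
Average linear velocity = 0.004140 / 0.16 = 0.02588 m/d
t = L / v = 871 / 0.02588 = 33660 d
   = 33660 / 365 = 92.2 yr

92.2 years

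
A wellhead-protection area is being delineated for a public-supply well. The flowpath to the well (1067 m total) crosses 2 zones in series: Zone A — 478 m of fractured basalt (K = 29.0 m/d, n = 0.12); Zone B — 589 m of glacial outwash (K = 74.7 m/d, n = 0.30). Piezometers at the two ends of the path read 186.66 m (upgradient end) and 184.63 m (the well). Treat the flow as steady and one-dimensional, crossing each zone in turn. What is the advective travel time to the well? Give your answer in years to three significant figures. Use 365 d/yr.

7.70 years

Total head drop ΔH = 186.66 − 184.63 = 2.03 m
Steady 1-D flow in series ⇒ the Darcy flux q is identical in every zone and the zone head losses add (resistances L/K in series).
Σ(L/K) = 478/29.0 + 589/74.7 = 16.48 + 7.885 = 24.37 d
q = ΔH / Σ(L/K) = 2.03 / 24.37 = 0.08331 m/d (same in every zone)
Zone A: v = q/n = 0.08331/0.12 = 0.6942 m/d → t_A = 478/0.6942 = 688.5 d
Zone B: v = q/n = 0.08331/0.30 = 0.2777 m/d → t_B = 589/0.2777 = 2121 d
Total t = 688.5 + 2121 = 2810 d
   = 2810 / 365 = 7.70 yr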